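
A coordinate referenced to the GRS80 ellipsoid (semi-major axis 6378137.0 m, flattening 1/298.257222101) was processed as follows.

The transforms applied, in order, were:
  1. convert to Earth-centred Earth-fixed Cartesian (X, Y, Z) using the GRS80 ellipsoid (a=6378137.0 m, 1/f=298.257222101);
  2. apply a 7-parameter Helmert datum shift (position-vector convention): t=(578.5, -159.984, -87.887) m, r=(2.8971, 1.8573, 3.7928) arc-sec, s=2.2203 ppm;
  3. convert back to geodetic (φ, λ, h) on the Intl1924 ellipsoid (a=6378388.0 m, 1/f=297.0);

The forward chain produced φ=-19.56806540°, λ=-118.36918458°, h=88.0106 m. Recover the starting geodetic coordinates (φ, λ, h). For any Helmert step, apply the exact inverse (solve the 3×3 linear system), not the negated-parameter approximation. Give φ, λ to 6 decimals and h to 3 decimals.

φ=-19.565927°, λ=-118.375518°, h=411.478 m

start: φ=-19.568065°, λ=-118.369185°, h=88.011 m
→ ECEF (a=6378388.000, f=1/297.0): X=-2856774.3076, Y=-5290292.2507, Z=-2122759.2890
→ Helmert⁻¹: X=-2857424.6248, Y=-5290097.7920, Z=-2122618.1163
→ geod (Bowring, a=6378137.000): φ=-19.56592700°, λ=-118.37551800°, h=411.4780 m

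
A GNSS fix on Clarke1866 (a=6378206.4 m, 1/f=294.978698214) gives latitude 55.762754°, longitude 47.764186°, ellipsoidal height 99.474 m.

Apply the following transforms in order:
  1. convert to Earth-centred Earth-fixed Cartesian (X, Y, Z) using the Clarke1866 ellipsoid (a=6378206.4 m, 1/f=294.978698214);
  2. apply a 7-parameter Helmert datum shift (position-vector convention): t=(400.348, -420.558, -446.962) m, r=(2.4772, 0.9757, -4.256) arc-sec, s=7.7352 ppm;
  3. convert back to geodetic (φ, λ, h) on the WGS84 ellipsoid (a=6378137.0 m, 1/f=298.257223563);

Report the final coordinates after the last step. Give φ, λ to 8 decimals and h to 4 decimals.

start: φ=55.762754°, λ=47.764186°, h=99.474 m
→ ECEF (a=6378206.400, f=1/294.978698214): X=2417775.2653, Y=2663087.5057, Z=5249506.5736
→ Helmert 7p (PV): X=2418274.0971, Y=2662574.6132, Z=5249120.7641
→ geod (Bowring, a=6378137.000): φ=55.75914329°, λ=47.75281104°, h=-337.4562 m

φ=55.75914329°, λ=47.75281104°, h=-337.4562 m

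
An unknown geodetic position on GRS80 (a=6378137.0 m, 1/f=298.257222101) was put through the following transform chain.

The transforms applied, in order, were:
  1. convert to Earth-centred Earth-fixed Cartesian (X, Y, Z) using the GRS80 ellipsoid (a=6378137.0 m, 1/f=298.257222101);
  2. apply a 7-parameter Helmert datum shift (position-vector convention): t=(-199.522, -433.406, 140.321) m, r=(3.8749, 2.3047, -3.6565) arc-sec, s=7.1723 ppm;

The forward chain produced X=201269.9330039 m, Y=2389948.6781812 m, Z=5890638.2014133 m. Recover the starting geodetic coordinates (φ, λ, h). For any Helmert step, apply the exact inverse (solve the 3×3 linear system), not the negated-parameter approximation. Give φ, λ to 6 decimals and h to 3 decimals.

φ=67.974876°, λ=85.185109°, h=399.415 m

start: X=201269.9330, Y=2389948.6782, Z=5890638.2014 m
→ Helmert⁻¹: X=201359.8169, Y=2390479.1669, Z=5890412.9745
→ geod (Bowring, a=6378137.000): φ=67.97487600°, λ=85.18510900°, h=399.4150 m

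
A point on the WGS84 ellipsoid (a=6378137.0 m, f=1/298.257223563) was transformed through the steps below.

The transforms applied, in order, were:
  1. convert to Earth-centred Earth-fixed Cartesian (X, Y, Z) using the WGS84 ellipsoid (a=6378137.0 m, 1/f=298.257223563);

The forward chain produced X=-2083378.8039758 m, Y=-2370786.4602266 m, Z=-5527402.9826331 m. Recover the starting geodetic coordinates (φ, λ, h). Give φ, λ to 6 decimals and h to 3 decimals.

start: X=-2083378.8040, Y=-2370786.4602, Z=-5527402.9826 m
→ geod (Bowring, a=6378137.000): φ=-60.43919800°, λ=-131.30807400°, h=3013.9910 m

φ=-60.439198°, λ=-131.308074°, h=3013.991 m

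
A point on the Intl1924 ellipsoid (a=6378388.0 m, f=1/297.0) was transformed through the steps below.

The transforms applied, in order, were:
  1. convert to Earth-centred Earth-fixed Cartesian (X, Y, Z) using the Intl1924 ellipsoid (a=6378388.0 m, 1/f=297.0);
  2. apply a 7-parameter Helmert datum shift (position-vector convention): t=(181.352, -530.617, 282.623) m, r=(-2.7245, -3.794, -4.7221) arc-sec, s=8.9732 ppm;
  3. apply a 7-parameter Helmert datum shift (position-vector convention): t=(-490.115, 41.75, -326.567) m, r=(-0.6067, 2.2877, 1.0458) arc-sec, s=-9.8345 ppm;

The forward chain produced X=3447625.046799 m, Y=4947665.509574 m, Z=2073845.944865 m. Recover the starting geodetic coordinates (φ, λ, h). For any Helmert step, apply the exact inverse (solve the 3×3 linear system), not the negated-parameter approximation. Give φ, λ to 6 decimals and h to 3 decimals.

φ=19.096416°, λ=55.131471°, h=1476.683 m

start: X=3447625.0468, Y=4947665.5096, Z=2073845.9449 m
→ Helmert⁻¹: X=3448151.1525, Y=4947648.8336, Z=2074245.7071
→ Helmert⁻¹: X=3447863.7285, Y=4948186.5890, Z=2073946.4141
→ geod (Bowring, a=6378388.000): φ=19.09641600°, λ=55.13147100°, h=1476.6830 m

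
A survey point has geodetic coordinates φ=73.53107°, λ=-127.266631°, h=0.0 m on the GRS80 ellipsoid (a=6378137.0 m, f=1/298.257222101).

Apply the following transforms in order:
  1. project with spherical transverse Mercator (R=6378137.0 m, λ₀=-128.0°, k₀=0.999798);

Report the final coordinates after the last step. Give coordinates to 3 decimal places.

E=23138.864 m, N=8183929.823 m

start: φ=73.531070°, λ=-127.266631°, h=0.000 m
→ tm (R=6378137.0, λ₀=-128.0°): E=23138.8636, N=8183929.8229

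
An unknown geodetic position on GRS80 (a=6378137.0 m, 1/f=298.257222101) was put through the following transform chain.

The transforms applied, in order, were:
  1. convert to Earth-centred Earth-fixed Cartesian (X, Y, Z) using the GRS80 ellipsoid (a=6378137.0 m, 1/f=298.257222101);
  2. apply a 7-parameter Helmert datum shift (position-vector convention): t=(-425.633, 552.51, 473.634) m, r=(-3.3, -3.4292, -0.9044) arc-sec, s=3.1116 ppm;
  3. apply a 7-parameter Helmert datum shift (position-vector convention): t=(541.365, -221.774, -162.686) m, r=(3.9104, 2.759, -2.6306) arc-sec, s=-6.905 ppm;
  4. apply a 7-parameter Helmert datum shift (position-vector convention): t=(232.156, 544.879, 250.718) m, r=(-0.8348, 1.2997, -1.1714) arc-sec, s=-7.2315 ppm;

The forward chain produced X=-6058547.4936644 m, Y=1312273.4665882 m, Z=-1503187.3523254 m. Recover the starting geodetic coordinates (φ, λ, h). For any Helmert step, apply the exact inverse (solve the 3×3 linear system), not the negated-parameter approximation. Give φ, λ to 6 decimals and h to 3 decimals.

φ=-13.723538°, λ=167.788471°, h=2095.878 m

start: X=-6058547.4937, Y=1312273.4666, Z=-1503187.3523 m
→ Helmert⁻¹: X=-6058821.4398, Y=1311709.7497, Z=-1503481.8111
→ Helmert⁻¹: X=-6059401.2655, Y=1311834.8016, Z=-1503435.4262
→ Helmert⁻¹: X=-6058987.5297, Y=1311275.7037, Z=-1503782.6697
→ geod (Bowring, a=6378137.000): φ=-13.72353800°, λ=167.78847100°, h=2095.8780 m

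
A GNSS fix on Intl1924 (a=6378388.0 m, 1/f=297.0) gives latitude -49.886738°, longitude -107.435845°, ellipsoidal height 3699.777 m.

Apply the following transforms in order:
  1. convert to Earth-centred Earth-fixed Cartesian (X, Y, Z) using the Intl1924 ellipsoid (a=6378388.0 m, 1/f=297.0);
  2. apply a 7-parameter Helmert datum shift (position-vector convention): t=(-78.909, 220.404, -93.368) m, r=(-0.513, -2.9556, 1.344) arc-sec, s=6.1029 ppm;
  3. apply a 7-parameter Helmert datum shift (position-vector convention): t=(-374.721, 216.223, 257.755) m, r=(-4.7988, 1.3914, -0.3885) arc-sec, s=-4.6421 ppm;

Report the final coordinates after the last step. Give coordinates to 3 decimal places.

start: φ=-49.886738°, λ=-107.435845°, h=3699.777 m
→ ECEF (a=6378388.000, f=1/297.0): X=-1234533.3634, Y=-3930781.2580, Z=-4857604.3147
→ Helmert 7p (PV): X=-1234524.5882, Y=-3930604.9687, Z=-4857735.2418
→ Helmert 7p (PV): X=-1234933.7503, Y=-3930481.1901, Z=-4857355.1630

X=-1234933.750 m, Y=-3930481.190 m, Z=-4857355.163 m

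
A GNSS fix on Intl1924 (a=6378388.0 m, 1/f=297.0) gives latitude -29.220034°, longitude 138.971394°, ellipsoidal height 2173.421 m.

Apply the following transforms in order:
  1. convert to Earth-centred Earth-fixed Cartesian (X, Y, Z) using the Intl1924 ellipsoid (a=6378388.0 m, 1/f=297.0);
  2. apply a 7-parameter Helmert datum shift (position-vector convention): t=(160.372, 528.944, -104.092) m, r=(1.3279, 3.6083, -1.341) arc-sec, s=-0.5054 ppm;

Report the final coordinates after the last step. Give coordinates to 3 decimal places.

start: φ=-29.220034°, λ=138.971394°, h=2173.421 m
→ ECEF (a=6378388.000, f=1/297.0): X=-4204252.4715, Y=3658387.7375, Z=-3096313.7896
→ Helmert 7p (PV): X=-4204120.3557, Y=3658962.0995, Z=-3096319.2174

X=-4204120.356 m, Y=3658962.099 m, Z=-3096319.217 m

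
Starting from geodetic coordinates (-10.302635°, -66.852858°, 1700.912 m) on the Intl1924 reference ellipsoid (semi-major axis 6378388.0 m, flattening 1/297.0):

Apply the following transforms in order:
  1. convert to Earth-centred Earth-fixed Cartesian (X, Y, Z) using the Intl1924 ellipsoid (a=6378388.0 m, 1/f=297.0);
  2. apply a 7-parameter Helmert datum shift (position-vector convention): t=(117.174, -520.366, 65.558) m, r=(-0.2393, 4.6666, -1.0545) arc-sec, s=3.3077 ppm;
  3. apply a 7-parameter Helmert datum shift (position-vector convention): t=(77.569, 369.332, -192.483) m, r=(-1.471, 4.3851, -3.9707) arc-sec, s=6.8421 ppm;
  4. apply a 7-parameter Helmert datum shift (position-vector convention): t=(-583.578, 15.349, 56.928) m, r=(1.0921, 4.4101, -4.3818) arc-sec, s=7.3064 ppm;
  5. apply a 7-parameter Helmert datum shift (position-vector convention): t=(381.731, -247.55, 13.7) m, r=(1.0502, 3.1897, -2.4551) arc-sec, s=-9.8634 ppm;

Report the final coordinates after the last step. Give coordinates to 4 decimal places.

X=2467390.2623 m, Y=-5773082.1501 m, Z=-1133791.8264 m

start: φ=-10.302635°, λ=-66.852858°, h=1700.912 m
→ ECEF (a=6378388.000, f=1/297.0): X=2467802.1304, Y=-5772515.5442, Z=-1133515.6202
→ Helmert 7p (PV): X=2467872.3108, Y=-5773068.9353, Z=-1133502.9470
→ Helmert 7p (PV): X=2467831.5321, Y=-5772794.6951, Z=-1133714.4802
→ Helmert 7p (PV): X=2467119.1095, Y=-5772867.9477, Z=-1133749.1652
→ Helmert 7p (PV): X=2467390.2623, Y=-5773082.1501, Z=-1133791.8264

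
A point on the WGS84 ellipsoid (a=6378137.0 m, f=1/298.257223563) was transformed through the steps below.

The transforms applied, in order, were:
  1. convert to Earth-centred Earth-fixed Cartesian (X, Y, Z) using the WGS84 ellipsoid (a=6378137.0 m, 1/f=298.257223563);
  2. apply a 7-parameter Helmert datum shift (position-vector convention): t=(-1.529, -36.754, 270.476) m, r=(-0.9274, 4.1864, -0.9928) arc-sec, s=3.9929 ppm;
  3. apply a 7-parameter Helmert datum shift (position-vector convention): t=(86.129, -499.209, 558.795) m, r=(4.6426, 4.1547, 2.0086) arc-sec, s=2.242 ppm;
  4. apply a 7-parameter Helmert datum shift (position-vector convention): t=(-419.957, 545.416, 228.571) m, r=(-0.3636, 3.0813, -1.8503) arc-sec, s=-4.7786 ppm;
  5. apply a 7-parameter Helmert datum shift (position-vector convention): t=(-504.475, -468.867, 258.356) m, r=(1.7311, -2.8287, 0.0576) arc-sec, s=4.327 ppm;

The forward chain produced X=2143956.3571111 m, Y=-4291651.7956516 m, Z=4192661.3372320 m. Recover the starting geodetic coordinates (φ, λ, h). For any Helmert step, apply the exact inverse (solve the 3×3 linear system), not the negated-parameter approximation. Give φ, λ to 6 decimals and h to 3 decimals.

φ=41.336145°, λ=-63.444593°, h=1499.686 m

start: X=2143956.3571, Y=-4291651.7957, Z=4192661.3372 m
→ Helmert⁻¹: X=2144507.8489, Y=-4291129.7745, Z=4192391.4449
→ Helmert⁻¹: X=2144913.9287, Y=-4291683.8478, Z=4192207.3833
→ Helmert⁻¹: X=2144696.7713, Y=-4291101.5546, Z=4191778.9743
→ Helmert⁻¹: X=2144625.3186, Y=-4291056.1900, Z=4191515.9966
→ geod (Bowring, a=6378137.000): φ=41.33614500°, λ=-63.44459300°, h=1499.6860 m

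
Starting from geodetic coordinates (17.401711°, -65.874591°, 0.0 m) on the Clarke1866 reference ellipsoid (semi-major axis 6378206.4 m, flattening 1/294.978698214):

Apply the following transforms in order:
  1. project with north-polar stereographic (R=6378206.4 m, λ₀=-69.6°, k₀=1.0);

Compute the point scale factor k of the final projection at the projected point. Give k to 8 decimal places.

start: φ=17.401711°, λ=-65.874591°, h=0.000 m
→ into stereo (λ₀=-69.6°): φ=17.40171100°, λ−λ₀=3.72540900°
scale k = 1.53956376

1.53956376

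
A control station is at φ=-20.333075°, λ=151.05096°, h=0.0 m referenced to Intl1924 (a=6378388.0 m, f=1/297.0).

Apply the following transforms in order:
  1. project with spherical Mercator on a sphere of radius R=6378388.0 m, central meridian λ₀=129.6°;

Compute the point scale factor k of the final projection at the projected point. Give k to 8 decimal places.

1.06645223

start: φ=-20.333075°, λ=151.050960°, h=0.000 m
→ into merc (λ₀=129.6°): φ=-20.33307500°, λ−λ₀=21.45096000°
scale k = 1.06645223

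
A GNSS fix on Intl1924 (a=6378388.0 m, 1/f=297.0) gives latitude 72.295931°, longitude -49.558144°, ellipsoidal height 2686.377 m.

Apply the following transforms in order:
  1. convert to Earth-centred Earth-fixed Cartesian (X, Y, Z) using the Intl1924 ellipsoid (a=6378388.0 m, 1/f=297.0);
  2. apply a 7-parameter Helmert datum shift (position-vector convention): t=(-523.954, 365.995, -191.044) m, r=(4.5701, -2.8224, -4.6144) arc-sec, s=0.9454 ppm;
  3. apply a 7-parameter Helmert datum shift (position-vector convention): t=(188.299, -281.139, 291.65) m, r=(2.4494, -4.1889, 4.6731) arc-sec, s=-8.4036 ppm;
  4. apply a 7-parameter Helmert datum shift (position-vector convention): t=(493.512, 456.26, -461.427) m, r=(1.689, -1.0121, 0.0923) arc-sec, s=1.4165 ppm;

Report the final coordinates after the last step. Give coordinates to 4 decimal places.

X=1262520.4887 m, Y=-1481066.3928 m, Z=6056101.8808 m

start: φ=72.295931°, λ=-49.558144°, h=2686.377 m
→ ECEF (a=6378388.000, f=1/297.0): X=1262604.7605, Y=-1481361.6627, Z=6056512.7355
→ Helmert 7p (PV): X=1261965.9866, Y=-1481159.5053, Z=6056311.8723
→ Helmert 7p (PV): X=1262054.2444, Y=-1481471.5248, Z=6056560.6670
→ Helmert 7p (PV): X=1262520.4887, Y=-1481066.3928, Z=6056101.8808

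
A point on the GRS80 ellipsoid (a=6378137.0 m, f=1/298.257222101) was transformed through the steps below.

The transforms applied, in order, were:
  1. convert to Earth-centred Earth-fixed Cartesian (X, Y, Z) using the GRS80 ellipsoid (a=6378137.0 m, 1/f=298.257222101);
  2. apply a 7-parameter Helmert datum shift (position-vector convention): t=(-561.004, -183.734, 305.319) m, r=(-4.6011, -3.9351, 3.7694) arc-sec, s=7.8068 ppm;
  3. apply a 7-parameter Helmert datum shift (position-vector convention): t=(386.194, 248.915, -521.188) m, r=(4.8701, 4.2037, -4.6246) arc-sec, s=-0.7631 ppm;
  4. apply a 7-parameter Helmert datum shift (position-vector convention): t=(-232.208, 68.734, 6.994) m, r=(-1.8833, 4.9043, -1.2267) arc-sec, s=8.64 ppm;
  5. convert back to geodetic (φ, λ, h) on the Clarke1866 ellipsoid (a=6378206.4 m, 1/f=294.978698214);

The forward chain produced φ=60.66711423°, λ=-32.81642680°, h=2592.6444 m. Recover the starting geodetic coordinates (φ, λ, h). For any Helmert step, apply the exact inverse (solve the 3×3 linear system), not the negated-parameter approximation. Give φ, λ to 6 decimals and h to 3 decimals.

start: φ=60.667114°, λ=-32.816427°, h=2592.644 m
→ ECEF (a=6378206.400, f=1/294.978698214): X=2633775.2500, Y=-1698421.2426, Z=5539329.2986
→ Helmert⁻¹: X=2633863.0949, Y=-1698510.2144, Z=5539321.5617
→ Helmert⁻¹: X=2633404.0891, Y=-1698570.5799, Z=5539940.7510
→ Helmert⁻¹: X=2634019.1723, Y=-1698545.2910, Z=5539504.0449
→ geod (Bowring, a=6378137.000): φ=60.66392700°, λ=-32.81591600°, h=2767.0820 m

φ=60.663927°, λ=-32.815916°, h=2767.082 m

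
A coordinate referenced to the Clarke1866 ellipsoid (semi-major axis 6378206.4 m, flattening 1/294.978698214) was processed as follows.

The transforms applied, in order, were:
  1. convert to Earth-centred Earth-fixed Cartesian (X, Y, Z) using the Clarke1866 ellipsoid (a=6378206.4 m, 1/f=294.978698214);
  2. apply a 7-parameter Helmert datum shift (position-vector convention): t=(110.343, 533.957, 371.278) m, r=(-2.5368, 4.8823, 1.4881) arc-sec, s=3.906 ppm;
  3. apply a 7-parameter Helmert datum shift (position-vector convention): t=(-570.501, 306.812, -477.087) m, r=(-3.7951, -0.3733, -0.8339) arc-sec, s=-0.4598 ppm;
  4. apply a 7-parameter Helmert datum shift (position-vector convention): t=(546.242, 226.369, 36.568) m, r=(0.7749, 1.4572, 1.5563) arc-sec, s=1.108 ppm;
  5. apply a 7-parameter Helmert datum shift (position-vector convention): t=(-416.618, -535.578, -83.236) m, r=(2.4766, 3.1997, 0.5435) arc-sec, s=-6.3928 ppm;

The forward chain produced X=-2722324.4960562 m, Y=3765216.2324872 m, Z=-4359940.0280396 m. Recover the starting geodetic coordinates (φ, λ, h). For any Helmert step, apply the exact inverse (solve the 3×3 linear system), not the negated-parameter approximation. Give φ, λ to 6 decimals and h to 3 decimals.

start: X=-2722324.4961, Y=3765216.2325, Z=-4359940.0280 m
→ Helmert⁻¹: X=-2721847.7218, Y=3765730.7066, Z=-4359972.1015
→ Helmert⁻¹: X=-2722331.7337, Y=3765504.3259, Z=-4360037.2174
→ Helmert⁻¹: X=-2721785.5965, Y=3765268.4523, Z=-4359487.9313
→ Helmert⁻¹: X=-2721754.9485, Y=3764793.0473, Z=-4359860.3016
→ geod (Bowring, a=6378206.400): φ=-43.37675100°, λ=125.86502600°, h=2974.9810 m

φ=-43.376751°, λ=125.865026°, h=2974.981 m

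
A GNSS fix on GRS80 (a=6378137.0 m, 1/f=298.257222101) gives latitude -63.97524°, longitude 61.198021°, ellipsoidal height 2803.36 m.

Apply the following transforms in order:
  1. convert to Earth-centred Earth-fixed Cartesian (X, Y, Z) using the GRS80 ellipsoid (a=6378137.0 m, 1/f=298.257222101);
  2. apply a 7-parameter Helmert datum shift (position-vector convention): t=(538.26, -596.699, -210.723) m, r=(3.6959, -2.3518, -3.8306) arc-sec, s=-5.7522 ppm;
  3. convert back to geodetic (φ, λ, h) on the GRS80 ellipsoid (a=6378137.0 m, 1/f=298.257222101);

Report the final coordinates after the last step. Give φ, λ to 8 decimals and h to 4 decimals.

start: φ=-63.975240°, λ=61.198021°, h=2803.360 m
→ ECEF (a=6378137.000, f=1/298.257222101): X=1352508.6182, Y=2460002.7702, Z=-5711023.5306
→ Helmert 7p (PV): X=1353149.8993, Y=2459469.1340, Z=-5711141.9030
→ geod (Bowring, a=6378137.000): φ=-63.97698311°, λ=61.18130365°, h=2840.1712 m

φ=-63.97698311°, λ=61.18130365°, h=2840.1712 m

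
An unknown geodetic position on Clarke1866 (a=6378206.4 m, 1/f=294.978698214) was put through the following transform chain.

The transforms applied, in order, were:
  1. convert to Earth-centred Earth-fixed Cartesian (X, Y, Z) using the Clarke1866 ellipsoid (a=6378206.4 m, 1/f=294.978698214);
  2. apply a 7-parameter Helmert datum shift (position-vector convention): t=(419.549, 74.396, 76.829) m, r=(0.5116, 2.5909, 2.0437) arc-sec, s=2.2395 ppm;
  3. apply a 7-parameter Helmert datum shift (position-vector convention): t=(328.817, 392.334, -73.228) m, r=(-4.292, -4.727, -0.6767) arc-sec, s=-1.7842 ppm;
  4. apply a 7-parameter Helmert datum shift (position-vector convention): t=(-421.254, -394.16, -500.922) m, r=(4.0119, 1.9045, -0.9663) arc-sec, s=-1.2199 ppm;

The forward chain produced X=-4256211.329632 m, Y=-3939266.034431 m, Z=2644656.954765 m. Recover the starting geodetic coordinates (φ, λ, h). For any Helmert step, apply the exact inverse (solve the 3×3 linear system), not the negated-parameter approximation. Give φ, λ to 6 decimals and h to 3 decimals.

φ=24.664342°, λ=-137.216489°, h=-33.156 m

start: X=-4256211.3296, Y=-3939266.0344, Z=2644656.9548 m
→ Helmert⁻¹: X=-4255801.2386, Y=-3938845.1671, Z=2645198.4201
→ Helmert⁻¹: X=-4256064.1030, Y=-3939313.5363, Z=2645291.9346
→ Helmert⁻¹: X=-4256546.3771, Y=-3939330.3748, Z=2645165.4857
→ geod (Bowring, a=6378206.400): φ=24.66434200°, λ=-137.21648900°, h=-33.1560 m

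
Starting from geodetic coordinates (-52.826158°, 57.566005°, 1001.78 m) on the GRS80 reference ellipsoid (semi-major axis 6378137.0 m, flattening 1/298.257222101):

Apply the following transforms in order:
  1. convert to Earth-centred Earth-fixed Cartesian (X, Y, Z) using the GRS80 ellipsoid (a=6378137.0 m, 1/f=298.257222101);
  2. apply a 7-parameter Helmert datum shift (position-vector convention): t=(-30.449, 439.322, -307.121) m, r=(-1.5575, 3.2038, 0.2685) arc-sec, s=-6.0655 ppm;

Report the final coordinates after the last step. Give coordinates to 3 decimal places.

start: φ=-52.826158°, λ=57.566005°, h=1001.780 m
→ ECEF (a=6378137.000, f=1/298.257222101): X=2071682.3558, Y=3260171.8252, Z=-5059675.6272
→ Helmert 7p (PV): X=2071556.5085, Y=3260555.8642, Z=-5060008.8542

X=2071556.508 m, Y=3260555.864 m, Z=-5060008.854 m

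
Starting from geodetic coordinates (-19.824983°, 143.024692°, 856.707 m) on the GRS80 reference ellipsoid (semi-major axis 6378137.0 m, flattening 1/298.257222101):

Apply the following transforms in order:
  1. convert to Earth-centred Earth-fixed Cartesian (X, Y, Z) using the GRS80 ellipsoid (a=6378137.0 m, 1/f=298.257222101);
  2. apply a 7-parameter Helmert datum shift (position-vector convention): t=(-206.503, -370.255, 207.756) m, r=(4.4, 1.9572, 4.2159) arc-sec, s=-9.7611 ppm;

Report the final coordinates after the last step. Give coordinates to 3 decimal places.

start: φ=-19.824983°, λ=143.024692°, h=856.707 m
→ ECEF (a=6378137.000, f=1/298.257222101): X=-4795958.0661, Y=3610774.1785, Z=-2149770.7560
→ Helmert 7p (PV): X=-4796211.9546, Y=3610316.5115, Z=-2149419.4850

X=-4796211.955 m, Y=3610316.512 m, Z=-2149419.485 m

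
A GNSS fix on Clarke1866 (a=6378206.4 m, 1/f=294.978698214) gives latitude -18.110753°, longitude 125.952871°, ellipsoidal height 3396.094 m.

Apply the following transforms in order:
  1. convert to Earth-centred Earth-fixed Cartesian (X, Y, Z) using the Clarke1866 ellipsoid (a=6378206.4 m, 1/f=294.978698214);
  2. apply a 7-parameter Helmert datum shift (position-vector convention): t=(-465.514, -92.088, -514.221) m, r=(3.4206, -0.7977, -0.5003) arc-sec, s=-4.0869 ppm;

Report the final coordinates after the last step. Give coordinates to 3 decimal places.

start: φ=-18.110753°, λ=125.952871°, h=3396.094 m
→ ECEF (a=6378206.400, f=1/294.978698214): X=-3562304.0107, Y=4911581.6875, Z=-1970975.9828
→ Helmert 7p (PV): X=-3562735.4304, Y=4911510.8524, Z=-1971414.4742

X=-3562735.430 m, Y=4911510.852 m, Z=-1971414.474 m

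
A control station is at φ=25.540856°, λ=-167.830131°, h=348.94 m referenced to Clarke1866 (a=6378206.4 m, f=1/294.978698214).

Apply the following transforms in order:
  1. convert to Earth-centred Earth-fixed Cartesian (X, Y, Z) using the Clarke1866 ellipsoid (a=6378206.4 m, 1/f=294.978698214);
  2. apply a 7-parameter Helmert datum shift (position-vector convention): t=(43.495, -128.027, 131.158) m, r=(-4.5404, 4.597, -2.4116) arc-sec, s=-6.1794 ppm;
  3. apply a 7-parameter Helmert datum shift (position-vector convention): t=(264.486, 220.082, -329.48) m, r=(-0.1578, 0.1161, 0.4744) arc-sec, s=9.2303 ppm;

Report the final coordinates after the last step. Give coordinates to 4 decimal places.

X=-5629093.3724 m, Y=-1213825.0286 m, Z=2733215.9954 m

start: φ=25.540856°, λ=-167.830131°, h=348.940 m
→ ECEF (a=6378206.400, f=1/294.978698214): X=-5629435.2317, Y=-1214028.5066, Z=2733249.6933
→ Helmert 7p (PV): X=-5629310.2290, Y=-1214023.0488, Z=2733516.1469
→ Helmert 7p (PV): X=-5629093.3724, Y=-1213825.0286, Z=2733215.9954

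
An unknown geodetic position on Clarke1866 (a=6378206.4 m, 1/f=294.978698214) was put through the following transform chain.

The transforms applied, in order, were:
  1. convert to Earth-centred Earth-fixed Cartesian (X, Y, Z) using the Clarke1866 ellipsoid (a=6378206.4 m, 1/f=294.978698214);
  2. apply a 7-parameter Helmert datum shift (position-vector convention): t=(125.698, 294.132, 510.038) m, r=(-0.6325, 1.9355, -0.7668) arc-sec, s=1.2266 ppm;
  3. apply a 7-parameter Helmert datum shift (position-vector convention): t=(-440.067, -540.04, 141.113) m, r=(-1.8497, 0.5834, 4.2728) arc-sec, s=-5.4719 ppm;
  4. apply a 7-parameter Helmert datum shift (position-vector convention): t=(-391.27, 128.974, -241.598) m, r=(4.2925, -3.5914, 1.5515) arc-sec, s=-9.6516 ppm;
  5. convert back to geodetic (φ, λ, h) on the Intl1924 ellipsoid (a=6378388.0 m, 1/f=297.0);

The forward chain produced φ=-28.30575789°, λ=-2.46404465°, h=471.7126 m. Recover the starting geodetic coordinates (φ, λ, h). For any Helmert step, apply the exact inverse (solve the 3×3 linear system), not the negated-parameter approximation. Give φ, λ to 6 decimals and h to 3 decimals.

start: φ=-28.305758°, λ=-2.464045°, h=471.713 m
→ ECEF (a=6378388.000, f=1/297.0): X=5615189.9960, Y=-241634.1163, Z=-3006647.0177
→ Helmert⁻¹: X=5615581.2981, Y=-241870.2312, Z=-3006527.1794
→ Helmert⁻¹: X=5616055.5986, Y=-241420.8864, Z=-3006671.0251
→ Helmert⁻¹: X=5615952.1282, Y=-241684.6231, Z=-3007125.4180
→ geod (Bowring, a=6378206.400): φ=-28.30739300°, λ=-2.46422500°, h=1585.3200 m

φ=-28.307393°, λ=-2.464225°, h=1585.320 m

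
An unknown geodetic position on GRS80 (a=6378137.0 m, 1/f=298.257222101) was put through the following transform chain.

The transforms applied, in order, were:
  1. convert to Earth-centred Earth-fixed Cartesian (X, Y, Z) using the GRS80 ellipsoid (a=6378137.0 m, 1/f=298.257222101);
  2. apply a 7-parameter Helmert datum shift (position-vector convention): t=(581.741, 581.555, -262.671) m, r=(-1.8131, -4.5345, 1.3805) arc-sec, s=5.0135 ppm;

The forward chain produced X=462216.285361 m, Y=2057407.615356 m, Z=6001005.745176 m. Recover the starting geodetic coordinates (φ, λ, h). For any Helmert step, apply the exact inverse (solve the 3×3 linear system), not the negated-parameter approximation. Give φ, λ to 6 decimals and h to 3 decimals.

φ=70.765964°, λ=77.345950°, h=1605.790 m

start: X=462216.2854, Y=2057407.6154, Z=6001005.7452 m
→ Helmert⁻¹: X=461777.9262, Y=2056759.9060, Z=6001246.2565
→ geod (Bowring, a=6378137.000): φ=70.76596400°, λ=77.34595000°, h=1605.7900 m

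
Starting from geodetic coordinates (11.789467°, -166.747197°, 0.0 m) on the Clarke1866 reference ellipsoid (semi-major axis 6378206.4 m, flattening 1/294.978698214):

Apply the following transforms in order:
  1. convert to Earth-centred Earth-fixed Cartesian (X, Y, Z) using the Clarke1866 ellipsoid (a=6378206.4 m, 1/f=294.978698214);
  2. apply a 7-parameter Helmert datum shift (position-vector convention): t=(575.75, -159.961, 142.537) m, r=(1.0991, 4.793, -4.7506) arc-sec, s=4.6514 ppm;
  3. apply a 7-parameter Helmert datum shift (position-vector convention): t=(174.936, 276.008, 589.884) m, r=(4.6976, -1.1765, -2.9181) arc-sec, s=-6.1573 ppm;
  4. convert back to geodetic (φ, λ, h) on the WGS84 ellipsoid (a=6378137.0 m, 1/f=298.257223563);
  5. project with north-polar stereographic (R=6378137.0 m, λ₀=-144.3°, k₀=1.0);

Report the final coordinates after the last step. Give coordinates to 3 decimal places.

start: φ=11.789467°, λ=-166.747197°, h=0.000 m
→ ECEF (a=6378206.400, f=1/294.978698214): X=-6078235.8861, Y=-1431548.4143, Z=1294532.4320
→ Helmert 7p (PV): X=-6077691.2980, Y=-1431581.9402, Z=1294814.6036
→ Helmert 7p (PV): X=-6077506.5782, Y=-1431240.6235, Z=1295329.2456
→ geod (Bowring, a=6378137.000): φ=11.79710264°, λ=-166.74841198°, h=-541.6221 m
→ stereo (R=6378137.0, λ₀=-144.3°): E=-3958760.0591, N=-9581684.4416

E=-3958760.059 m, N=-9581684.442 m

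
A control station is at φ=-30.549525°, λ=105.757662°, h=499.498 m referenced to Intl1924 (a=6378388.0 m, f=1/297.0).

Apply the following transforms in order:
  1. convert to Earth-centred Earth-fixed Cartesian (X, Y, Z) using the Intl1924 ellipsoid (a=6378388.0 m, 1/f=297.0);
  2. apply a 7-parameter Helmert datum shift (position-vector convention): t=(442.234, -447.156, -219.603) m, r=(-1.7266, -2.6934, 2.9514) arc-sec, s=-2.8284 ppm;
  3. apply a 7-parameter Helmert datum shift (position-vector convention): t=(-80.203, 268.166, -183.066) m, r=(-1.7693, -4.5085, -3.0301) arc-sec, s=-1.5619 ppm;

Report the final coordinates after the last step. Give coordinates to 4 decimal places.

start: φ=-30.549525°, λ=105.757662°, h=499.498 m
→ ECEF (a=6378388.000, f=1/297.0): X=-1493144.6093, Y=5291582.6979, Z=-3223284.7592
→ Helmert 7p (PV): X=-1492731.7786, Y=5291072.2287, Z=-3223559.0375
→ Helmert 7p (PV): X=-1492661.4627, Y=5291326.4083, Z=-3223815.0821

X=-1492661.4627 m, Y=5291326.4083 m, Z=-3223815.0821 m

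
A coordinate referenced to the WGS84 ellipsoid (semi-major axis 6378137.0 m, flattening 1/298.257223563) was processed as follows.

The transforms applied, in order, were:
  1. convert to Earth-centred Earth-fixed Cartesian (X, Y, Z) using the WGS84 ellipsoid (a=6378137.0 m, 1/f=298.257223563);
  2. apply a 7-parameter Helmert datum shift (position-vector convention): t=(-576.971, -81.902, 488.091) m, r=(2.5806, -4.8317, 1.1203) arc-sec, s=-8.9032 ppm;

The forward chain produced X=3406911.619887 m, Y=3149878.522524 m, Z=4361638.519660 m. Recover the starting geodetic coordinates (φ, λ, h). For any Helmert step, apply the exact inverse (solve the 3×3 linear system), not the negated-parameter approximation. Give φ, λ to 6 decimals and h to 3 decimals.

start: X=3406911.6199, Y=3149878.5225, Z=4361638.5197 m
→ Helmert⁻¹: X=3407638.1946, Y=3150024.5232, Z=4361070.0239
→ geod (Bowring, a=6378137.000): φ=43.41379100°, λ=42.75032800°, h=88.5020 m

φ=43.413791°, λ=42.750328°, h=88.502 m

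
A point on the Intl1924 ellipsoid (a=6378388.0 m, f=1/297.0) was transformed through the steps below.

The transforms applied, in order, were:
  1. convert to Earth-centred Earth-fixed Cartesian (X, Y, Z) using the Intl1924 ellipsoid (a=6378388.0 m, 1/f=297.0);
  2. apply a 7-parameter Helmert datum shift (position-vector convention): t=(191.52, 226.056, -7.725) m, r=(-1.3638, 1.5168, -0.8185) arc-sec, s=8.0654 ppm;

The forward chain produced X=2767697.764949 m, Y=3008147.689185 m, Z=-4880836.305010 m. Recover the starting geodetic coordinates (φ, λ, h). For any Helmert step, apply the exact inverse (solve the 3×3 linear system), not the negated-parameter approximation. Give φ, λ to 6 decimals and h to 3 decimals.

start: X=2767697.7649, Y=3008147.6892, Z=-4880836.3050 m
→ Helmert⁻¹: X=2767507.8793, Y=3007940.6263, Z=-4880748.9750
→ geod (Bowring, a=6378388.000): φ=-50.24553300°, λ=47.38385500°, h=462.5910 m

φ=-50.245533°, λ=47.383855°, h=462.591 m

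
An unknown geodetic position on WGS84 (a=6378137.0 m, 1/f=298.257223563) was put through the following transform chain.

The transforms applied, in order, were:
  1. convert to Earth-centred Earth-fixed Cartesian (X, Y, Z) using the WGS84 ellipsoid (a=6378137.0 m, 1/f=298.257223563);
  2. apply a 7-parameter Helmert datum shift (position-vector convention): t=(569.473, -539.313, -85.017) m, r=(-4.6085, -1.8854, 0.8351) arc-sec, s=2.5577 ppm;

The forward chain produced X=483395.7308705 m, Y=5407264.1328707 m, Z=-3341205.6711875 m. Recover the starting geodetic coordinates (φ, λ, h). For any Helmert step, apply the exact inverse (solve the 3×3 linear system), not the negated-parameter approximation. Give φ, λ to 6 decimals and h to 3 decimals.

φ=-31.778263°, λ=84.898134°, h=2735.521 m

start: X=483395.7309, Y=5407264.1329, Z=-3341205.6712 m
→ Helmert⁻¹: X=482816.3787, Y=5407862.3063, Z=-3340995.6960
→ geod (Bowring, a=6378137.000): φ=-31.77826300°, λ=84.89813400°, h=2735.5210 m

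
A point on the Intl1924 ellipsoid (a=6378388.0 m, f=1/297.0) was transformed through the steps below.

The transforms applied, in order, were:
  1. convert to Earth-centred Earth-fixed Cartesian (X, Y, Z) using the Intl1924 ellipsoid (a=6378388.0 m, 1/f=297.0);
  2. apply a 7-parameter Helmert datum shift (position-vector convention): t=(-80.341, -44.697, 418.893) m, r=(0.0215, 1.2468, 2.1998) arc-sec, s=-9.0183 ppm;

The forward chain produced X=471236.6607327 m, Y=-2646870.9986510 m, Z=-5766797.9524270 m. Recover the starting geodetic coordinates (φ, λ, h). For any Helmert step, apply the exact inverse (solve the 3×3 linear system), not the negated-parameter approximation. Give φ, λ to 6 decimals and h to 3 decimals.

start: X=471236.6607, Y=-2646870.9987, Z=-5766797.9524 m
→ Helmert⁻¹: X=471327.8849, Y=-2646855.7996, Z=-5767265.7315
→ geod (Bowring, a=6378388.000): φ=-65.15437400°, λ=-79.90312500°, h=2394.3340 m

φ=-65.154374°, λ=-79.903125°, h=2394.334 m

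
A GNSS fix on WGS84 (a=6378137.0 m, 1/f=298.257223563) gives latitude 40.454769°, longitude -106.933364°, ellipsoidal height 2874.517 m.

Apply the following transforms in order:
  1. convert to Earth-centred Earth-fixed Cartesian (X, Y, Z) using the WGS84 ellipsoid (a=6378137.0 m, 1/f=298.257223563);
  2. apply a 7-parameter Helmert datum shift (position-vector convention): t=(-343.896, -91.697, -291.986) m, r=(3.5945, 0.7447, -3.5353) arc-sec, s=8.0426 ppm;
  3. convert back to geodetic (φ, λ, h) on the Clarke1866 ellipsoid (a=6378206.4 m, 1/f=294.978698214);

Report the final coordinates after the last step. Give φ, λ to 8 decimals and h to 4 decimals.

φ=40.45288775°, λ=-106.93749381°, h=2909.5249 m

start: φ=40.454769°, λ=-106.933364°, h=2874.517 m
→ ECEF (a=6378137.000, f=1/298.257223563): X=-1416185.1194, Y=-4651474.3467, Z=4118404.4929
→ Helmert 7p (PV): X=-1416605.2612, Y=-4651650.9511, Z=4118069.6825
→ geod (Bowring, a=6378206.400): φ=40.45288775°, λ=-106.93749381°, h=2909.5249 m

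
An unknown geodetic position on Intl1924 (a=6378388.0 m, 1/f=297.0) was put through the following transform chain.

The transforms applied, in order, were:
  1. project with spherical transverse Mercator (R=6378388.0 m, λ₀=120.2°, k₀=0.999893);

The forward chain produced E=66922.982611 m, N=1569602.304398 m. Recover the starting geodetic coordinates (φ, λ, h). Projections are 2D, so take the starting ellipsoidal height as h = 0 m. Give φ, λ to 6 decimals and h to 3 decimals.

start: E=66922.9826, N=1569602.3044 m
→ tm⁻¹: φ=14.10013900°, λ=120.81988600°

φ=14.100139°, λ=120.819886°, h=0.000 m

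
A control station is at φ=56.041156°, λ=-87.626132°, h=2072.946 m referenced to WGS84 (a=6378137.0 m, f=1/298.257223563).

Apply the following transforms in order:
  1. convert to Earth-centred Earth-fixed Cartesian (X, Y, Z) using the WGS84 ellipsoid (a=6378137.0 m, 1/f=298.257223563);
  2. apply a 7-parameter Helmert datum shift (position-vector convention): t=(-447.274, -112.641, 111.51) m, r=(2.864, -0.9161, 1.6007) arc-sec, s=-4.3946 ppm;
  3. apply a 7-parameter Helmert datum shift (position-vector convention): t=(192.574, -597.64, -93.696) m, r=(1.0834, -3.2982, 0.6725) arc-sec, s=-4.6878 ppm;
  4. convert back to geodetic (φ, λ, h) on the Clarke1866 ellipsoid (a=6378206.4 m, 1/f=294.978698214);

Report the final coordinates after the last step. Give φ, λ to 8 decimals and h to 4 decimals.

φ=56.03697821°, λ=-87.63184500°, h=2514.1983 m

start: φ=56.041156°, λ=-87.626132°, h=2072.946 m
→ ECEF (a=6378137.000, f=1/298.257223563): X=147960.4027, Y=-3569134.9467, Z=5268722.6992
→ Helmert 7p (PV): X=147516.7760, Y=-3569303.9108, Z=5268762.1550
→ Helmert 7p (PV): X=147636.0479, Y=-3569912.0116, Z=5268627.3713
→ geod (Bowring, a=6378206.400): φ=56.03697821°, λ=-87.63184500°, h=2514.1983 m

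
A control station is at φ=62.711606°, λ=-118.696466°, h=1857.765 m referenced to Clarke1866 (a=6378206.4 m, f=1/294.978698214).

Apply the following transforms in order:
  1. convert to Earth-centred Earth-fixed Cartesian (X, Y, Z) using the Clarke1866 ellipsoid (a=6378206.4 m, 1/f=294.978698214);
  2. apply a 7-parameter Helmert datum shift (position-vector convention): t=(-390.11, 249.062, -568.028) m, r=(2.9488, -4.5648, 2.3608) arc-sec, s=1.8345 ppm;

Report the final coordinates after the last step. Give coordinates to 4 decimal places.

X=-1408783.2264 m, Y=-2572532.6716 m, Z=5646144.0804 m

start: φ=62.711606°, λ=-118.696466°, h=1857.765 m
→ ECEF (a=6378206.400, f=1/294.978698214): X=-1408295.0109, Y=-2572680.1679, Z=5646769.6957
→ Helmert 7p (PV): X=-1408783.2264, Y=-2572532.6716, Z=5646144.0804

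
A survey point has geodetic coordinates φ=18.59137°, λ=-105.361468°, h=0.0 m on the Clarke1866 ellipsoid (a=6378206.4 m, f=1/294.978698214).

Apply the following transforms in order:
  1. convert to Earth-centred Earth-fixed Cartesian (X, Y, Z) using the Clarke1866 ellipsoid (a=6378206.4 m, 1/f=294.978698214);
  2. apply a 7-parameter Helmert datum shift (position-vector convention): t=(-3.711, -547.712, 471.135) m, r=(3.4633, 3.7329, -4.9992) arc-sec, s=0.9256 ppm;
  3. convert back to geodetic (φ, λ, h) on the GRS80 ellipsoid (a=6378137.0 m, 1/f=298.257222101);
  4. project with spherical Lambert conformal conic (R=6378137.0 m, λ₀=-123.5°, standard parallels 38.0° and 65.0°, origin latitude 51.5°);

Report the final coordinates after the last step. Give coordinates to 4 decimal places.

start: φ=18.591370°, λ=-105.361468°, h=0.000 m
→ ECEF (a=6378206.400, f=1/294.978698214): X=-1602015.9125, Y=-5831397.0131, Z=2020408.9840
→ Helmert 7p (PV): X=-1602125.8763, Y=-5831945.2187, Z=2020813.0693
→ geod (Bowring, a=6378137.000): φ=18.59192808°, λ=-105.36109675°, h=702.7653 m
→ lcc (R=6378137.0, λ₀=-123.5°): E=2138983.0772, N=-3486484.1939

E=2138983.0772 m, N=-3486484.1939 m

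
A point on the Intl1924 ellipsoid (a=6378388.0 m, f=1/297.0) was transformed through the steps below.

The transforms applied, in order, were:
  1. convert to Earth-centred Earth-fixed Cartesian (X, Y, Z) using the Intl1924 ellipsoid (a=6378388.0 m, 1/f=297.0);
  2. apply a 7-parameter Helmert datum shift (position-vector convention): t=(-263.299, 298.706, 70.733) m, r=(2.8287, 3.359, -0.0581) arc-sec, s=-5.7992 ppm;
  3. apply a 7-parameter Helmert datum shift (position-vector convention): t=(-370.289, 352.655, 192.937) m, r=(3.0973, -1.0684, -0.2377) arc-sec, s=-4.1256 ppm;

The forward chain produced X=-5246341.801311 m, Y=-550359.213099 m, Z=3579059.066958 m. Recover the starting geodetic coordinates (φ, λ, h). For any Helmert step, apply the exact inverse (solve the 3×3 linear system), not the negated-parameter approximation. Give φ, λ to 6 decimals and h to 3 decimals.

φ=34.336152°, λ=-174.004699°, h=2544.561 m

start: X=-5246341.8013, Y=-550359.2131, Z=3579059.0670 m
→ Helmert⁻¹: X=-5245973.9827, Y=-550666.4441, Z=3578916.3367
→ Helmert⁻¹: X=-5245799.2298, Y=-550920.7437, Z=3578788.4863
→ geod (Bowring, a=6378388.000): φ=34.33615200°, λ=-174.00469900°, h=2544.5610 m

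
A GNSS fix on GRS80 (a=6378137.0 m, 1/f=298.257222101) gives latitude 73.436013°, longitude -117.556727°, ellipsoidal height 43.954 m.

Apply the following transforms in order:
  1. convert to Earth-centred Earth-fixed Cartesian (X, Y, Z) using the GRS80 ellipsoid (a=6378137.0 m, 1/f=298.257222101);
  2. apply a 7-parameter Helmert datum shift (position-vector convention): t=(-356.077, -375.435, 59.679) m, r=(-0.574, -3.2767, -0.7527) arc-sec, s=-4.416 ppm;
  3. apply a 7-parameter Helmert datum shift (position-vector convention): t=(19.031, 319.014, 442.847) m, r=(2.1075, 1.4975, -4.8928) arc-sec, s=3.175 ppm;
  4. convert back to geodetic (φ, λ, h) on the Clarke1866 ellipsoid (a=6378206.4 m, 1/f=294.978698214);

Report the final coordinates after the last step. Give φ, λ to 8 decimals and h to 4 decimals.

start: φ=73.436013°, λ=-117.556727°, h=43.954 m
→ ECEF (a=6378137.000, f=1/298.257222101): X=-843806.5590, Y=-1617026.4445, Z=6091333.6279
→ Helmert 7p (PV): X=-844261.5764, Y=-1617374.7085, Z=6091357.5029
→ Helmert 7p (PV): X=-844239.3678, Y=-1617103.0412, Z=6091809.2939
→ geod (Bowring, a=6378206.400): φ=73.43609324°, λ=-117.56766570°, h=725.4498 m

φ=73.43609324°, λ=-117.56766570°, h=725.4498 m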